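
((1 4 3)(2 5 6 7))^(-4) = (1 3 4)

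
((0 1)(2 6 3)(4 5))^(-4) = (2 3 6)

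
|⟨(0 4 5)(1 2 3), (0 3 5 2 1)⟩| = 360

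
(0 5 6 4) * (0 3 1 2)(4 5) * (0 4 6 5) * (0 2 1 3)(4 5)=(0 6 2 5 4)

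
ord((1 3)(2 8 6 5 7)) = 10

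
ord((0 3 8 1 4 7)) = 6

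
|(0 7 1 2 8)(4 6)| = 10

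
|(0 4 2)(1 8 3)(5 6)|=6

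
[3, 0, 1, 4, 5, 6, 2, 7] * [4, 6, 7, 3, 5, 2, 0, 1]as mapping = [0→3, 1→4, 2→6, 3→5, 4→2, 5→0, 6→7, 7→1]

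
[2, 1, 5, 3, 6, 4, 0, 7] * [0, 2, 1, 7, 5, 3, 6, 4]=[1, 2, 3, 7, 6, 5, 0, 4]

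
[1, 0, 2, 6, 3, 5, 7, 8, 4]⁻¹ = [1, 0, 2, 4, 8, 5, 3, 6, 7]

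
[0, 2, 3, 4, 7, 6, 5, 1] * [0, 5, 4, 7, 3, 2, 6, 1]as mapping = [0→0, 1→4, 2→7, 3→3, 4→1, 5→6, 6→2, 7→5]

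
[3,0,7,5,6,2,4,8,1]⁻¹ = [1,8,5,0,6,3,4,2,7]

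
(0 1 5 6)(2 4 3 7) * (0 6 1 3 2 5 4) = (0 3 7 5 1 4 2)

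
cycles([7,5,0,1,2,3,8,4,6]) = (0 7 4 2)(1 5 3)(6 8)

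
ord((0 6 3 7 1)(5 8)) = 10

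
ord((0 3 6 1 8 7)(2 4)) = 6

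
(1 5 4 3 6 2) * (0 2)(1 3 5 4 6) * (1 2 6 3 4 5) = (0 6)(1 5 3 2 4)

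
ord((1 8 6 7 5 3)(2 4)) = 6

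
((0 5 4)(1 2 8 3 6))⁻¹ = (0 4 5)(1 6 3 8 2)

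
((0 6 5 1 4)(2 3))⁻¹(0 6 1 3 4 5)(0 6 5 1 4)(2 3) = (0 1 6 5 4 2)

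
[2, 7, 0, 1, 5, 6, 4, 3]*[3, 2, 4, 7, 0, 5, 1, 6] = [4, 6, 3, 2, 5, 1, 0, 7]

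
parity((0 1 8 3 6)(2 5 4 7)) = odd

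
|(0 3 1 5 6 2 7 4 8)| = 9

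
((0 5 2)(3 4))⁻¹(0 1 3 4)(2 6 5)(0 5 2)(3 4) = (0 6 2)(1 4 3 5)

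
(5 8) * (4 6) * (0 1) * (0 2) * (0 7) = (0 1 2 7)(4 6)(5 8)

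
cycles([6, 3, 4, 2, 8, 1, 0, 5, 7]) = (0 6)(1 3 2 4 8 7 5)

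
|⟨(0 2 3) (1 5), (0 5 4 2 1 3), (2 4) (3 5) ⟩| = 720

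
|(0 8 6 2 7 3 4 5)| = 8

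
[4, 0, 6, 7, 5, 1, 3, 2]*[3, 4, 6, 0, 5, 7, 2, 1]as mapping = [0→5, 1→3, 2→2, 3→1, 4→7, 5→4, 6→0, 7→6]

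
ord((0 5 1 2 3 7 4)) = 7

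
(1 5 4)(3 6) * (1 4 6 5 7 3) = (1 7 3 5 6)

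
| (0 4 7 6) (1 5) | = 4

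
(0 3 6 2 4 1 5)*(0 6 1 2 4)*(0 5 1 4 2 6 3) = (2 5 3 4 6) 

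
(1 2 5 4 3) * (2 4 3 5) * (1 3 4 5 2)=(1 5 4 2)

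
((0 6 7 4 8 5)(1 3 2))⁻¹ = (0 5 8 4 7 6)(1 2 3)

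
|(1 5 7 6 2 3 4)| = 7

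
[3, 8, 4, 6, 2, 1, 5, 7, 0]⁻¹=[8, 5, 4, 0, 2, 6, 3, 7, 1]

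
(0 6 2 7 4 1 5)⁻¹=(0 5 1 4 7 2 6)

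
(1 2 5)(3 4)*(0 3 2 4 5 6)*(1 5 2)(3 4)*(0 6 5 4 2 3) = (0 2 5 4 1)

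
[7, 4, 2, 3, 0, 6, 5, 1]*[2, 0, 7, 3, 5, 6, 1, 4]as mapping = [0→4, 1→5, 2→7, 3→3, 4→2, 5→1, 6→6, 7→0]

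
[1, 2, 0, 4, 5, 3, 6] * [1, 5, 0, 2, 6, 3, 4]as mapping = [0→5, 1→0, 2→1, 3→6, 4→3, 5→2, 6→4]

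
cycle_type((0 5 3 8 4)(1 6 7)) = 3.5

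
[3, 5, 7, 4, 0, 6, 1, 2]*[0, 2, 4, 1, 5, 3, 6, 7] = [1, 3, 7, 5, 0, 6, 2, 4]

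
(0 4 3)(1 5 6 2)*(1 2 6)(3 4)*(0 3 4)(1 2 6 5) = (0 4)(2 6 5)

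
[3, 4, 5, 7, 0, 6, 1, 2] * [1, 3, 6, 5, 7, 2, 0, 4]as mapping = [0→5, 1→7, 2→2, 3→4, 4→1, 5→0, 6→3, 7→6]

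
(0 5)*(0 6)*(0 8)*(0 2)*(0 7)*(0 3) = (0 5 6 8 2 7 3)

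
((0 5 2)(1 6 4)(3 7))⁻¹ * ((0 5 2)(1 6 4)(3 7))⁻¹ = (0 5 2)(1 6 4)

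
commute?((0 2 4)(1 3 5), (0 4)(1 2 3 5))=no:(0 2 4)(1 3 5)*(0 4)(1 2 3 5)=(0 3 1 5 2), (0 4)(1 2 3 5)*(0 2 4)(1 3 5)=(1 4 2 5 3)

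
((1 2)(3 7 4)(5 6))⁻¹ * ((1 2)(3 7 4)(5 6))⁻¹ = (3 7 4)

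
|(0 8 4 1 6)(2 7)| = 10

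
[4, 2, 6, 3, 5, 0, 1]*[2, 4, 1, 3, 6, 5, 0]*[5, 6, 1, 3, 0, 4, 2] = [2, 6, 5, 3, 4, 1, 0]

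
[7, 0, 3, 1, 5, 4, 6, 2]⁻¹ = [1, 3, 7, 2, 5, 4, 6, 0]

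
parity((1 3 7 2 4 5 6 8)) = odd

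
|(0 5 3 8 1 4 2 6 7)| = 9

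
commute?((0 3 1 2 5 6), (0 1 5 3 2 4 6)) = no:(0 3 1 2 5 6)*(0 1 5 3 2 4 6) = (0 2 3 5)(1 4 6), (0 1 5 3 2 4 6)*(0 3 1 2 5 6) = (0 2 4)(1 6 3 5)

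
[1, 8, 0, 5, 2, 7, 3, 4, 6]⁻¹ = [2, 0, 4, 6, 7, 3, 8, 5, 1]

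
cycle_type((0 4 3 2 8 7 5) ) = 7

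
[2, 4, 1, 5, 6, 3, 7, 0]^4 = [6, 0, 7, 3, 2, 5, 1, 4]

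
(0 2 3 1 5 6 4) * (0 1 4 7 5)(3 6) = (0 2 6 7 5 3 4 1)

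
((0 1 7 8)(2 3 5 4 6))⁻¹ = (0 8 7 1)(2 6 4 5 3)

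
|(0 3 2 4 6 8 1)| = 7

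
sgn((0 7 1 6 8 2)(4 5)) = 1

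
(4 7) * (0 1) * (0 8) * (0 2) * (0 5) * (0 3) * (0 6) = (0 1 8 2 5 3 6)(4 7)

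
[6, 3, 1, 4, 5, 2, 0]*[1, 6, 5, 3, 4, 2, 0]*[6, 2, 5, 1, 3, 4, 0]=[6, 1, 0, 3, 5, 4, 2]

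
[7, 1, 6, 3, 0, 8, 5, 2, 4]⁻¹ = [4, 1, 7, 3, 8, 6, 2, 0, 5]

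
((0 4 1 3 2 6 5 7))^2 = (0 1 2 5)(3 6 7 4)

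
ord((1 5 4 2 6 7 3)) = 7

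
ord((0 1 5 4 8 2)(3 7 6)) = 6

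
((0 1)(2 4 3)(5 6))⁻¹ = (0 1)(2 3 4)(5 6)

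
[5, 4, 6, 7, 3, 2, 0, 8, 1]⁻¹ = [6, 8, 5, 4, 1, 0, 2, 3, 7]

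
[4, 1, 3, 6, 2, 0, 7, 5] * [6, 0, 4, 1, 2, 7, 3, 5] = [2, 0, 1, 3, 4, 6, 5, 7]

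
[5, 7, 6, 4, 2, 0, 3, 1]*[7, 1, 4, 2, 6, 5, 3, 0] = [5, 0, 3, 6, 4, 7, 2, 1]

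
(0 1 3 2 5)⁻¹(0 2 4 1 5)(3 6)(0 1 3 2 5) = (0 1 5 4 3)(2 6)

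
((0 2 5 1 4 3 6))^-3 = (0 4 2 3 5 6 1)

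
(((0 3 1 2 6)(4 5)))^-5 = (4 5)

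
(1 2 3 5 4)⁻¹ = (1 4 5 3 2)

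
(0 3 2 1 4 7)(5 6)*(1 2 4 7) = (0 3 4 1 7)(5 6)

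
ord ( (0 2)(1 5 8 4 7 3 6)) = 14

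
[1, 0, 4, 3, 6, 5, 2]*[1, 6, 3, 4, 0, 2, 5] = [6, 1, 0, 4, 5, 2, 3]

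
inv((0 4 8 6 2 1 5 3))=(0 3 5 1 2 6 8 4)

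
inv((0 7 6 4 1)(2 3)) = (0 1 4 6 7)(2 3)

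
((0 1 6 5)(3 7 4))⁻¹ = (0 5 6 1)(3 4 7)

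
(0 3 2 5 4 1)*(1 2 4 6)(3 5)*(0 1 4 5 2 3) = (0 2)(3 5 6 4)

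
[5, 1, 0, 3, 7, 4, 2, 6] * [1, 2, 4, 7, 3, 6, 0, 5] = [6, 2, 1, 7, 5, 3, 4, 0]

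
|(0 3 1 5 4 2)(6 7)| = 6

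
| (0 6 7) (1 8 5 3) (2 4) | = 12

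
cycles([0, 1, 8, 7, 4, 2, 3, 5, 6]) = (2 8 6 3 7 5)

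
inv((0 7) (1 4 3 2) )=(0 7) (1 2 3 4) 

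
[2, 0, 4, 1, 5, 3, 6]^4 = [3, 5, 1, 4, 0, 2, 6]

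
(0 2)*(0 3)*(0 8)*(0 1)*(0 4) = (0 2 3 8 1 4)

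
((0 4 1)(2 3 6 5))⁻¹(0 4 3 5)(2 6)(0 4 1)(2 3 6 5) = (1 6 2 4)(3 5)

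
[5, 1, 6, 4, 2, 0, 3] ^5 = [5, 1, 6, 4, 2, 0, 3] 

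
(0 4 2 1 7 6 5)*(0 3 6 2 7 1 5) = (0 4 7 2 5 3 6)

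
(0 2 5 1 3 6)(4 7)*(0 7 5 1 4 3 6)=(0 2 1 6 7 3)(4 5)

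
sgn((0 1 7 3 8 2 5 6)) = -1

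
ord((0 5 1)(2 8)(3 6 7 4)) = 12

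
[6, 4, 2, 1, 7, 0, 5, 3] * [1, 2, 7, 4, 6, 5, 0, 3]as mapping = [0→0, 1→6, 2→7, 3→2, 4→3, 5→1, 6→5, 7→4]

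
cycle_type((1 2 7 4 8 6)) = 6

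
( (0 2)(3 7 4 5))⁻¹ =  (0 2)(3 5 4 7)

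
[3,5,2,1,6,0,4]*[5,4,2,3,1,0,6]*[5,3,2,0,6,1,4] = [0,5,2,6,4,1,3]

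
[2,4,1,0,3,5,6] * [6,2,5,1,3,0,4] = [5,3,2,6,1,0,4]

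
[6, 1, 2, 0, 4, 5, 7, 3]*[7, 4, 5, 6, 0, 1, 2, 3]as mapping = [0→2, 1→4, 2→5, 3→7, 4→0, 5→1, 6→3, 7→6]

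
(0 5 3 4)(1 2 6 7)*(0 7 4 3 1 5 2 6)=(0 2)(1 6 4 7 5)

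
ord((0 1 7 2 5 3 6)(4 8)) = 14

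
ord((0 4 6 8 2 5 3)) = 7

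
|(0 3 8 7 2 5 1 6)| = 8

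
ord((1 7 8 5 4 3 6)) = 7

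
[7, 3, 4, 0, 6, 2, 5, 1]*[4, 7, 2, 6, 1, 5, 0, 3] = [3, 6, 1, 4, 0, 2, 5, 7]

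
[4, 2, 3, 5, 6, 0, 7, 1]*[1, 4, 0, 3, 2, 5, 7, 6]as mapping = [0→2, 1→0, 2→3, 3→5, 4→7, 5→1, 6→6, 7→4]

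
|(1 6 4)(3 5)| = 6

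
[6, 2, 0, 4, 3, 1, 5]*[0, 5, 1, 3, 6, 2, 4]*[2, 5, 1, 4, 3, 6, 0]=[3, 5, 2, 0, 4, 6, 1]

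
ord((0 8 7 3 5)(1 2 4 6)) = 20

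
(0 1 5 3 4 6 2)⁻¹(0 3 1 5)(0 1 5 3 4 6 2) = (1 4 5 3)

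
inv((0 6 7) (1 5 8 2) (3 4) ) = (0 7 6) (1 2 8 5) (3 4) 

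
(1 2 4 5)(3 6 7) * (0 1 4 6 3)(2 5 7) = (0 1 5 4 7)(2 6)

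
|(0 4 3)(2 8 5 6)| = 12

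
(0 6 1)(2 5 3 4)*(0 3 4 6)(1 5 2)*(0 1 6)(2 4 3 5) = (0 1 5 3)(2 4 6)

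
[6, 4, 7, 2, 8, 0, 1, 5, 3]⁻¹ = [5, 6, 3, 8, 1, 7, 0, 2, 4]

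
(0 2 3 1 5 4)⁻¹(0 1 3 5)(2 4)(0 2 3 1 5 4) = (0 3)(1 4 2 5)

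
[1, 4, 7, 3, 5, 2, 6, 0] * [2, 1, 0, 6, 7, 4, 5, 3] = [1, 7, 3, 6, 4, 0, 5, 2]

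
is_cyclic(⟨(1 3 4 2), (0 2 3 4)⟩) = no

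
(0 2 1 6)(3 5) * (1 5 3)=(0 2 5 1 6)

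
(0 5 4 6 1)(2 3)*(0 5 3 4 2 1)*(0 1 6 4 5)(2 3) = (0 2 5 3 6 1)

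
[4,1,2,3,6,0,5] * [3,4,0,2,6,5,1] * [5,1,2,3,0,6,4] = [4,0,5,2,1,3,6]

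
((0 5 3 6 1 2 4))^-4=(0 6 4 3 2 5 1)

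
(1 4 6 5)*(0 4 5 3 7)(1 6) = (0 4 1 5 6 3 7)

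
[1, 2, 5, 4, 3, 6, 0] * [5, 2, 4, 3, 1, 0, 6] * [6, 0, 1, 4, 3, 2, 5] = [1, 3, 6, 0, 4, 5, 2]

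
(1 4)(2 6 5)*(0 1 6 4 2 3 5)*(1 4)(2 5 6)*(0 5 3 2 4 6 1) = (0 6 5 2)(1 3)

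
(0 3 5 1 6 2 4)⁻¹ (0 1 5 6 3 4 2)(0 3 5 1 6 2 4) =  (0 4 3 6 1 2 5)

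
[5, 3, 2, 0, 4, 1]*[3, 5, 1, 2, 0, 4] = [4, 2, 1, 3, 0, 5]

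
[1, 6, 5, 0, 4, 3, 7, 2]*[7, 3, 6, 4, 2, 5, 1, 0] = [3, 1, 5, 7, 2, 4, 0, 6]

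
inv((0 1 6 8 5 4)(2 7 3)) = (0 4 5 8 6 1)(2 3 7)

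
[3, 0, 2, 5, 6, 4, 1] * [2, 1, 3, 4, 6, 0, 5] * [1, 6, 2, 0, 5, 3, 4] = [5, 2, 0, 1, 3, 4, 6]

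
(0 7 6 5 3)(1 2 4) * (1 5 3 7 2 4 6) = (0 2 6 3)(1 4 5 7)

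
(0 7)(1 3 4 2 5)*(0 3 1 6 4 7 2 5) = (0 2)(3 7)(4 5 6)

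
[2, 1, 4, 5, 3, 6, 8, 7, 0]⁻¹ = [8, 1, 0, 4, 2, 3, 5, 7, 6]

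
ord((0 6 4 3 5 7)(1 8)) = 6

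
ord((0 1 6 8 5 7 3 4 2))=9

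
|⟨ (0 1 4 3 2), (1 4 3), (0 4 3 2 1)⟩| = 60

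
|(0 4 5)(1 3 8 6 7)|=15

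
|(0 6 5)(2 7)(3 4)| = 6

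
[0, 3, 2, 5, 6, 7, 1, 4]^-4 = [0, 5, 2, 7, 1, 4, 3, 6]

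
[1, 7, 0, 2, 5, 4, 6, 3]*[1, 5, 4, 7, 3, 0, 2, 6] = [5, 6, 1, 4, 0, 3, 2, 7]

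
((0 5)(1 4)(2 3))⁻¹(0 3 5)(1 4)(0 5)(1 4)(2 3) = (0 5 2)(1 4)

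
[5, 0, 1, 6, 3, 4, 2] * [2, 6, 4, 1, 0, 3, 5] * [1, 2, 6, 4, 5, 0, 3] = [4, 6, 3, 0, 2, 1, 5]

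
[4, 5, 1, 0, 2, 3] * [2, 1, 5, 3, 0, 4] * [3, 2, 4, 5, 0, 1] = [3, 0, 2, 4, 1, 5]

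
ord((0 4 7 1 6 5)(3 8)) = 6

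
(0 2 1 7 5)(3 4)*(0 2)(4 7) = (1 4 3 7 5 2)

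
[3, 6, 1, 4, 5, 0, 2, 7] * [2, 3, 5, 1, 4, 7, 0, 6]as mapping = [0→1, 1→0, 2→3, 3→4, 4→7, 5→2, 6→5, 7→6]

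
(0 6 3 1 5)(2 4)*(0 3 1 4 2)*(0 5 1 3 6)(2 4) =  (2 4 5 6 3)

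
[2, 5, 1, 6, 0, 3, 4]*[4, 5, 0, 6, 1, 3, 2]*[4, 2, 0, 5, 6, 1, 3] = [4, 5, 1, 0, 6, 3, 2]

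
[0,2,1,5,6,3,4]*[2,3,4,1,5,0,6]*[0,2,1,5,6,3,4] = [1,6,5,0,4,2,3]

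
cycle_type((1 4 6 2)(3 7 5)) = 3.4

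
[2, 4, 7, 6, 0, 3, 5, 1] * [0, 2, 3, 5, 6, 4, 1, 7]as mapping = [0→3, 1→6, 2→7, 3→1, 4→0, 5→5, 6→4, 7→2]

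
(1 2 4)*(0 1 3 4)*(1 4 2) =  (0 4 3 2)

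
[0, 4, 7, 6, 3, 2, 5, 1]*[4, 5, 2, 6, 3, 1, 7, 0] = [4, 3, 0, 7, 6, 2, 1, 5]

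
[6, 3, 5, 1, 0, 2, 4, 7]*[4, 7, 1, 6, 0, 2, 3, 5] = [3, 6, 2, 7, 4, 1, 0, 5]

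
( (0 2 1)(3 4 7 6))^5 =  (0 1 2)(3 4 7 6)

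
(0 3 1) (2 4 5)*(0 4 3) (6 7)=(1 4 5 2 3) (6 7) 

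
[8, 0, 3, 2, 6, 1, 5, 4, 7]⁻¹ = [1, 5, 3, 2, 7, 6, 4, 8, 0]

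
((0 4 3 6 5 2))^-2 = (0 5 3)(2 6 4)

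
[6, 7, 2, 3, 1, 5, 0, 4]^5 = [6, 4, 2, 3, 7, 5, 0, 1]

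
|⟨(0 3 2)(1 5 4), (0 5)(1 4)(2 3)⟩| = 24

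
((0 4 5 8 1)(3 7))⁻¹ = (0 1 8 5 4)(3 7)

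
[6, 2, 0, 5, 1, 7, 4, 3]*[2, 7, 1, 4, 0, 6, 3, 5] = [3, 1, 2, 6, 7, 5, 0, 4]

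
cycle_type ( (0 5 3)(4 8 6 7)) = 3.4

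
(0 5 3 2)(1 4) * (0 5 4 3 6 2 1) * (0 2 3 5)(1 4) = (0 1 5 6 3 4 2)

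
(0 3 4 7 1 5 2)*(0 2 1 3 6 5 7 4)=(0 6 5 1 7 3)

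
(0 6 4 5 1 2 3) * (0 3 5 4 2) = (0 6 2 5 1)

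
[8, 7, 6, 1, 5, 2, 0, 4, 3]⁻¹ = [6, 3, 5, 8, 7, 4, 2, 1, 0]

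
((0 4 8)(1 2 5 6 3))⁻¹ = (0 8 4)(1 3 6 5 2)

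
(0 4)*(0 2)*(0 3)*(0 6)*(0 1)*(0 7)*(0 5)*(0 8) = (0 4 2 3 6 1 7 5 8)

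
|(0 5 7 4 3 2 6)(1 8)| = 14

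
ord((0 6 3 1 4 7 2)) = 7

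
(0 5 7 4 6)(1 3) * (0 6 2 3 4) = (0 5 7)(1 4 2 3)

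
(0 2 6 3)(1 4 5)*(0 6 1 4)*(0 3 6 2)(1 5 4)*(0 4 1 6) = (0 4 1 3 2 5 6)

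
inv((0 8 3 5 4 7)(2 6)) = (0 7 4 5 3 8)(2 6)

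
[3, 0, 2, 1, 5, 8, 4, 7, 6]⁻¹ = [1, 3, 2, 0, 6, 4, 8, 7, 5]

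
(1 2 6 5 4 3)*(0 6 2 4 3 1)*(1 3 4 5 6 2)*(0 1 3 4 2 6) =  (0 6)(1 5 2 3)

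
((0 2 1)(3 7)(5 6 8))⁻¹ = (0 1 2)(3 7)(5 8 6)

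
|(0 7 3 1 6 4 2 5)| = 8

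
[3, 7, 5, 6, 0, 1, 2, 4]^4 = [5, 3, 4, 1, 2, 0, 7, 6]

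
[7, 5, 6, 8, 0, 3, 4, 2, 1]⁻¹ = [4, 8, 7, 5, 6, 1, 2, 0, 3]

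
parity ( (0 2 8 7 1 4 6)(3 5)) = odd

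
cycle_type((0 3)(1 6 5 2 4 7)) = 2.6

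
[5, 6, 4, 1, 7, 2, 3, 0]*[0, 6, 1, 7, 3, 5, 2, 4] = [5, 2, 3, 6, 4, 1, 7, 0]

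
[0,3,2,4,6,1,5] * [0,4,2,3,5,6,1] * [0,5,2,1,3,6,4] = [0,1,2,6,5,3,4]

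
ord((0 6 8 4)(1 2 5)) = 12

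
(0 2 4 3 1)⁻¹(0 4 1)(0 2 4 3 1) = (0 2 3)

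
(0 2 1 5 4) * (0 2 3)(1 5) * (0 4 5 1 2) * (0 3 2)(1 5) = (0 2 5 1)(3 4)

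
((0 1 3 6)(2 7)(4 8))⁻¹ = (0 6 3 1)(2 7)(4 8)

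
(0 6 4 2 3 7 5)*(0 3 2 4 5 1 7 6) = (1 7)(3 6 5)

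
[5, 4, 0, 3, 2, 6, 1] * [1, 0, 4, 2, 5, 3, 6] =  [3, 5, 1, 2, 4, 6, 0]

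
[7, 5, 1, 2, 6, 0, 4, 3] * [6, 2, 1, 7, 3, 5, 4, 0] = [0, 5, 2, 1, 4, 6, 3, 7]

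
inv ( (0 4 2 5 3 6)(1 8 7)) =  (0 6 3 5 2 4)(1 7 8)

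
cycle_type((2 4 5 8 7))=5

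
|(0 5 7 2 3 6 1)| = 7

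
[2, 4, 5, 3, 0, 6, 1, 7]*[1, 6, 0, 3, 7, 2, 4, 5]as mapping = [0→0, 1→7, 2→2, 3→3, 4→1, 5→4, 6→6, 7→5]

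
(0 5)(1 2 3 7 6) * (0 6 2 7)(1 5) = (0 1 7 2 3)(5 6)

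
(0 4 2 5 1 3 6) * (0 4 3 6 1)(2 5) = (0 3 1 6 4 5)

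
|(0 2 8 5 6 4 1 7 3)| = 9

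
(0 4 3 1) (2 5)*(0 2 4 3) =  (0 3 1 2 5 4) 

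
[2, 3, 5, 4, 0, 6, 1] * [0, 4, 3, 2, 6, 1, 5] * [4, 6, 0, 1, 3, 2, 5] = [1, 0, 6, 5, 4, 2, 3] 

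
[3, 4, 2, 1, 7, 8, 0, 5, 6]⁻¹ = [6, 3, 2, 0, 1, 7, 8, 4, 5]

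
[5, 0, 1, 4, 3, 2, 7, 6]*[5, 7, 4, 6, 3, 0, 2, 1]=[0, 5, 7, 3, 6, 4, 1, 2]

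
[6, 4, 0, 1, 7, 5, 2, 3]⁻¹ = [2, 3, 6, 7, 1, 5, 0, 4]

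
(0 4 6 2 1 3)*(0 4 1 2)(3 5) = (0 1 5 3 4 6)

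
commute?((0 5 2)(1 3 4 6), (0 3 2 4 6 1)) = no:(0 5 2)(1 3 4 6)*(0 3 2 4 6 1) = (0 5 4 1 2 3 6), (0 3 2 4 6 1)*(0 5 2)(1 3 4 6) = (0 4 1 5 2 6 3)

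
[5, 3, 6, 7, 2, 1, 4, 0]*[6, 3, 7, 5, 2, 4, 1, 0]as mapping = [0→4, 1→5, 2→1, 3→0, 4→7, 5→3, 6→2, 7→6]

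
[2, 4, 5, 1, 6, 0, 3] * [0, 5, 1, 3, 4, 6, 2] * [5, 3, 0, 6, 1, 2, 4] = [3, 1, 4, 2, 0, 5, 6]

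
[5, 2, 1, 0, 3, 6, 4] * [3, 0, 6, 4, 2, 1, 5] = [1, 6, 0, 3, 4, 5, 2]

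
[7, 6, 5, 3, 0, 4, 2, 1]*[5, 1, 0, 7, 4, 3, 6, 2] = [2, 6, 3, 7, 5, 4, 0, 1]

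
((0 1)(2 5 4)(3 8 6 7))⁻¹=(0 1)(2 4 5)(3 7 6 8)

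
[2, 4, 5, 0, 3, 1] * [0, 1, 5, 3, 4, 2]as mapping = [0→5, 1→4, 2→2, 3→0, 4→3, 5→1]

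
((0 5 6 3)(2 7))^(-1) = (0 3 6 5)(2 7)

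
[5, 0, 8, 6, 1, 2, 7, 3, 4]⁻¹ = [1, 4, 5, 7, 8, 0, 3, 6, 2]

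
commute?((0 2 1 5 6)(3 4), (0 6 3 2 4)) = no:(0 2 1 5 6)(3 4) * (0 6 3 2 4) = (0 4 2 1 5 3), (0 6 3 2 4) * (0 2 1 5 6)(3 4) = (1 5 6 4 2 3)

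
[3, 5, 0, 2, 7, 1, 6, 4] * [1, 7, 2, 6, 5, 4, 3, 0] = [6, 4, 1, 2, 0, 7, 3, 5]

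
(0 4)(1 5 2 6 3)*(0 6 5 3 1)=(0 4 6 1 3)(2 5)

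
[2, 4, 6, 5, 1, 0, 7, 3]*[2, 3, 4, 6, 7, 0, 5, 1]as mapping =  [0→4, 1→7, 2→5, 3→0, 4→3, 5→2, 6→1, 7→6]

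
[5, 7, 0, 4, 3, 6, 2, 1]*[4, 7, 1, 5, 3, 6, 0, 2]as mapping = [0→6, 1→2, 2→4, 3→3, 4→5, 5→0, 6→1, 7→7]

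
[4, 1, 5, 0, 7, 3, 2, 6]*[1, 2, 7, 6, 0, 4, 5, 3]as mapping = [0→0, 1→2, 2→4, 3→1, 4→3, 5→6, 6→7, 7→5]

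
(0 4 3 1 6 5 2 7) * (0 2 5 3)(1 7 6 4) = (0 1 4)(2 6 3 7)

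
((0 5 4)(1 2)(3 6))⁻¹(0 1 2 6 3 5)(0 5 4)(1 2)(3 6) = (1 3 6 4 5 2)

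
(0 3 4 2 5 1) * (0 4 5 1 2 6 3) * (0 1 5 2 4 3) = (0 1 3 2 5 4 6)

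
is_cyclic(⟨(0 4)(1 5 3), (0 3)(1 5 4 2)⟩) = no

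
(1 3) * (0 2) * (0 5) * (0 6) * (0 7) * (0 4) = (0 2 5 6 7 4)(1 3)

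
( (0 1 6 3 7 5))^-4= (0 6 7)(1 3 5)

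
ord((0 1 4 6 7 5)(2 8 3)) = 6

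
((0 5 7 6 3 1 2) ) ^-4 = (0 6 2 7 1 5 3) 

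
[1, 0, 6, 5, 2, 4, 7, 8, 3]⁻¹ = [1, 0, 4, 8, 5, 3, 2, 6, 7]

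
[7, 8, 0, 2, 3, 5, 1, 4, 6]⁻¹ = [2, 6, 3, 4, 7, 5, 8, 0, 1]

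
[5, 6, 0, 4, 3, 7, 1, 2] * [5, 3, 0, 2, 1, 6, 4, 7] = [6, 4, 5, 1, 2, 7, 3, 0]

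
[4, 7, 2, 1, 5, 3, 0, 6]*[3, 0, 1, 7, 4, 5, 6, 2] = [4, 2, 1, 0, 5, 7, 3, 6]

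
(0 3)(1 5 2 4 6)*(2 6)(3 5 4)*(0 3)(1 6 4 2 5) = (0 1 2)(4 5)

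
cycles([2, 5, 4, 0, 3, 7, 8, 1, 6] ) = (0 2 4 3) (1 5 7) (6 8) 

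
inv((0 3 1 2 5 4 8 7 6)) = (0 6 7 8 4 5 2 1 3)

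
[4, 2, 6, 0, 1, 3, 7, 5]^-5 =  [2, 7, 5, 1, 6, 4, 3, 0]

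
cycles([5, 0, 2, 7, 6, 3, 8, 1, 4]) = (0 5 3 7 1)(4 6 8)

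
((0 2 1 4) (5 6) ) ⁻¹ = (0 4 1 2) (5 6) 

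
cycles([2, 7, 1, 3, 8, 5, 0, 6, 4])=(0 2 1 7 6)(4 8)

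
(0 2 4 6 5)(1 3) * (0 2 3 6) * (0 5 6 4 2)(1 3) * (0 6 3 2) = (0 1 4 5 6 3 2)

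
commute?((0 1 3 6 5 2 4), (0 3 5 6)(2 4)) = no:(0 1 3 6 5 2 4)*(0 3 5 6)(2 4) = (0 1 5 4 3), (0 3 5 6)(2 4)*(0 1 3 6 5 2 4) = (0 6 1 3 2)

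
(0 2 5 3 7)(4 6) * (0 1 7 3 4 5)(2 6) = (0 6 5 4 2)(1 7)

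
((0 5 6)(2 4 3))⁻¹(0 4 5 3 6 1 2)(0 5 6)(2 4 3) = (0 1 4 5 3 6 2)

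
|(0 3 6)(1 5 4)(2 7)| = 6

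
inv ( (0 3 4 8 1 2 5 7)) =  (0 7 5 2 1 8 4 3)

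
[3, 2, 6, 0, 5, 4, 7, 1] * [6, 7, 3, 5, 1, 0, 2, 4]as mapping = [0→5, 1→3, 2→2, 3→6, 4→0, 5→1, 6→4, 7→7]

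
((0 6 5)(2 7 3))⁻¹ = (0 5 6)(2 3 7)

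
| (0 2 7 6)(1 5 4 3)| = 4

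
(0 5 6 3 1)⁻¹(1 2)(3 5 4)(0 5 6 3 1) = (0 2)(1 6 4)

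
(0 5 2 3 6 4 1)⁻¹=(0 1 4 6 3 2 5)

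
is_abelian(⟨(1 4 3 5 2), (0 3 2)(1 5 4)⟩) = no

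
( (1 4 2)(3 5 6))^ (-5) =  (1 4 2)(3 5 6)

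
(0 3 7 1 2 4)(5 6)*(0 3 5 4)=(0 5 6 4 3 7 1 2)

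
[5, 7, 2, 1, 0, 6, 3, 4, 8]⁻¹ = [4, 3, 2, 6, 7, 0, 5, 1, 8]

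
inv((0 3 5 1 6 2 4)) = (0 4 2 6 1 5 3)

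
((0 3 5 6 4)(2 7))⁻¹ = (0 4 6 5 3)(2 7)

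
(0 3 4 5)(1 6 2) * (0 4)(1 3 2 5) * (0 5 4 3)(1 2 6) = (0 6 4 2)(3 5)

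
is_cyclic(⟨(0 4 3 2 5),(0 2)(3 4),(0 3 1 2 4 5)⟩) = no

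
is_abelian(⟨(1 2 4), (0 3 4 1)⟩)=no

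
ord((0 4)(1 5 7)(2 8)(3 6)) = 6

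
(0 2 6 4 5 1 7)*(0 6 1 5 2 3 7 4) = (0 3 7 6)(1 4 2)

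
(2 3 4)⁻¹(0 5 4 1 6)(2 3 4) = (0 5 2 1 6)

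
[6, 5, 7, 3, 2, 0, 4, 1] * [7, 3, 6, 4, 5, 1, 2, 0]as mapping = [0→2, 1→1, 2→0, 3→4, 4→6, 5→7, 6→5, 7→3]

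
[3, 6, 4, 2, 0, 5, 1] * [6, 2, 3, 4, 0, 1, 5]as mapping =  [0→4, 1→5, 2→0, 3→3, 4→6, 5→1, 6→2]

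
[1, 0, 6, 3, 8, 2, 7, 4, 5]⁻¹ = [1, 0, 5, 3, 7, 8, 2, 6, 4]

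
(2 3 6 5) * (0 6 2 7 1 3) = (0 6 5 7 1 3 2)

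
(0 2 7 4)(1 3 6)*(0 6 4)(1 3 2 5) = (0 5 1 2 7)(3 4 6)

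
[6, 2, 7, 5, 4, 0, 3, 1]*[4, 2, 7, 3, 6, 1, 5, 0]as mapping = [0→5, 1→7, 2→0, 3→1, 4→6, 5→4, 6→3, 7→2]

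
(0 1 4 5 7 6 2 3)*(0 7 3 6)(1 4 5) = (0 4 1 5 3 7)(2 6)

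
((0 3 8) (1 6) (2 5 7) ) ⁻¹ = (0 8 3) (1 6) (2 7 5) 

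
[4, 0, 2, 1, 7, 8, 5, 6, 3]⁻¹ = [1, 3, 2, 8, 0, 6, 7, 4, 5]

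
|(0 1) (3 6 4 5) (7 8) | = 4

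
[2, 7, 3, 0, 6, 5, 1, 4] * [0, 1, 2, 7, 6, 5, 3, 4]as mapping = [0→2, 1→4, 2→7, 3→0, 4→3, 5→5, 6→1, 7→6]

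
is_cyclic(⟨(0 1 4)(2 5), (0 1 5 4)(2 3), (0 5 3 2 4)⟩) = no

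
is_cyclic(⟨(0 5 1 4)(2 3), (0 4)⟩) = no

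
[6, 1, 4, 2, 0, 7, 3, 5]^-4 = [6, 1, 4, 2, 0, 5, 3, 7]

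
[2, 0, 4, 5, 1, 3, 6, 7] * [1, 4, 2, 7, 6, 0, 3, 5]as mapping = [0→2, 1→1, 2→6, 3→0, 4→4, 5→7, 6→3, 7→5]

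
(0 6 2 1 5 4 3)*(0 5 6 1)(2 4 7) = (0 1 6 4 3 5 7 2)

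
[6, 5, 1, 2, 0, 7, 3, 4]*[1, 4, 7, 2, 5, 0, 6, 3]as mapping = [0→6, 1→0, 2→4, 3→7, 4→1, 5→3, 6→2, 7→5]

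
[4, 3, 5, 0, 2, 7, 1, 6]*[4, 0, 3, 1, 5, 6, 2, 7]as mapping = [0→5, 1→1, 2→6, 3→4, 4→3, 5→7, 6→0, 7→2]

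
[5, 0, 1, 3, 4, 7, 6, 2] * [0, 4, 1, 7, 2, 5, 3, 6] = [5, 0, 4, 7, 2, 6, 3, 1]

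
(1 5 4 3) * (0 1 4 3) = (0 1 5 3 4)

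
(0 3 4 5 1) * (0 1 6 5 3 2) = (0 2)(3 4)(5 6)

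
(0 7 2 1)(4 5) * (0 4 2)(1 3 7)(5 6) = (0 1 4 6 5 2 3 7)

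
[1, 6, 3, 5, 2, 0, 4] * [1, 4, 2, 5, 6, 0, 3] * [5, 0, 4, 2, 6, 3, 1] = [6, 2, 3, 5, 4, 0, 1]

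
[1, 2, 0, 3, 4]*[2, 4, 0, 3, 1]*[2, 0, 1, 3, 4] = [4, 2, 1, 3, 0]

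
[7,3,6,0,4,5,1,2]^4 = [1,2,0,6,4,5,7,3]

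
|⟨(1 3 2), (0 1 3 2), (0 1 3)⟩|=24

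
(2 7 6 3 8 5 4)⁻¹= (2 4 5 8 3 6 7)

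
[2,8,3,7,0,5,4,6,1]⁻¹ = [4,8,0,2,6,5,7,3,1]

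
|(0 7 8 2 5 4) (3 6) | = 6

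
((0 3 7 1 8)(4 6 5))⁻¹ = (0 8 1 7 3)(4 5 6)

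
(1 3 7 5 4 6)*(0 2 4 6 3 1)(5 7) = (0 2 4 3 5 6)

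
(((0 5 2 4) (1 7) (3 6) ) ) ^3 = (0 4 2 5) (1 7) (3 6) 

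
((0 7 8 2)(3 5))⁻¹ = (0 2 8 7)(3 5)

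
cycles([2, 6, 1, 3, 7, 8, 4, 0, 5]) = (0 2 1 6 4 7)(5 8)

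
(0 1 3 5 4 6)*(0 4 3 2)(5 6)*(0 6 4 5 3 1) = (1 2 6 5)(3 4)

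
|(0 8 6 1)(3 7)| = 4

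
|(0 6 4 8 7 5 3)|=7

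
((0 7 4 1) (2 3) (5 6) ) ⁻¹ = (0 1 4 7) (2 3) (5 6) 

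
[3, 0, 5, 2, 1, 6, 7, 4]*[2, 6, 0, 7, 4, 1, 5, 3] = [7, 2, 1, 0, 6, 5, 3, 4]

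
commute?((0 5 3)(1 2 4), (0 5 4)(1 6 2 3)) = no:(0 5 3)(1 2 4) * (0 5 4)(1 6 2 3) = (0 4 6 2)(1 3 5), (0 5 4)(1 6 2 3) * (0 5 3)(1 2 4) = (0 3 2)(1 6 4 5)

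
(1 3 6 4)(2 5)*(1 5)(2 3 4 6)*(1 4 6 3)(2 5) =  (1 6 3 5)(2 4)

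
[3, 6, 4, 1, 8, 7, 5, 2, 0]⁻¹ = [8, 3, 7, 0, 2, 6, 1, 5, 4]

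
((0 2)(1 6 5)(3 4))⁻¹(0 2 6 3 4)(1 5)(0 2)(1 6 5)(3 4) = (0 5 4 3 2)(1 6)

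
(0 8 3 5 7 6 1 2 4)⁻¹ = (0 4 2 1 6 7 5 3 8)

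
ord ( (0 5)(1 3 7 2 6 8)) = 6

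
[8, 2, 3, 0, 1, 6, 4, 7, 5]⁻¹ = [3, 4, 1, 2, 6, 8, 5, 7, 0]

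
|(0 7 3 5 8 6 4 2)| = 8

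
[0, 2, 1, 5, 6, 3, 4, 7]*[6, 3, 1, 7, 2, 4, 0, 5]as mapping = [0→6, 1→1, 2→3, 3→4, 4→0, 5→7, 6→2, 7→5]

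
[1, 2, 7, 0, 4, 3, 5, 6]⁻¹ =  [3, 0, 1, 5, 4, 6, 7, 2]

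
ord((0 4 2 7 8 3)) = 6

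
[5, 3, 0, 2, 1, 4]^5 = [2, 4, 3, 1, 5, 0]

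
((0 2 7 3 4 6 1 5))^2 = (0 7 4 1)(2 3 6 5)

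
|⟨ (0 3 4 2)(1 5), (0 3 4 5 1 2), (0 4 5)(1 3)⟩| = 720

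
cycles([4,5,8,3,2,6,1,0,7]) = (0 4 2 8 7)(1 5 6)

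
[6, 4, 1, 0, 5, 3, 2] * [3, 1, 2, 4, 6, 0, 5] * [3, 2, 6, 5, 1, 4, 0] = [4, 0, 2, 5, 3, 1, 6]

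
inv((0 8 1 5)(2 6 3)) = (0 5 1 8)(2 3 6)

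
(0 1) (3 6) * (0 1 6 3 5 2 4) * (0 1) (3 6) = (0 3 6 5 2 4 1) 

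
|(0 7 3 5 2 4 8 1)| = 8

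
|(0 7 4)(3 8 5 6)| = 12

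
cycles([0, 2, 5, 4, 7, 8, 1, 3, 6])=(1 2 5 8 6)(3 4 7)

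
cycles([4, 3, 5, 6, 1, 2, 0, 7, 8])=(0 4 1 3 6)(2 5)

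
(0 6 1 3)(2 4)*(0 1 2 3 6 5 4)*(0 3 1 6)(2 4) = (0 5 2 3 6 4 1)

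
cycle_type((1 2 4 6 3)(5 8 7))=3.5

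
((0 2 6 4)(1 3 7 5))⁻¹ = (0 4 6 2)(1 5 7 3)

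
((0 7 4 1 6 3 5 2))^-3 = (0 3 4 2 6 7 5 1)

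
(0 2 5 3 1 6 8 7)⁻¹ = (0 7 8 6 1 3 5 2)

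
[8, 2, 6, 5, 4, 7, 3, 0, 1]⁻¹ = [7, 8, 1, 6, 4, 3, 2, 5, 0]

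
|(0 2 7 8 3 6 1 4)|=8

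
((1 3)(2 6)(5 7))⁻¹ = (1 3)(2 6)(5 7)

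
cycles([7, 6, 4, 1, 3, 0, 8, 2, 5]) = (0 7 2 4 3 1 6 8 5)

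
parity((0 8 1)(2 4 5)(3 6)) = odd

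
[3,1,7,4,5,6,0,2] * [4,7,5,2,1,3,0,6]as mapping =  [0→2,1→7,2→6,3→1,4→3,5→0,6→4,7→5]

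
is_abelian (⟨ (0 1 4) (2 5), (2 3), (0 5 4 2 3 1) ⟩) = no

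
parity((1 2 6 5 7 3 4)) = even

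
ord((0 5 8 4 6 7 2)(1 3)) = 14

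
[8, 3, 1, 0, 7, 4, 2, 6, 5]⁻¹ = [3, 2, 6, 1, 5, 8, 7, 4, 0]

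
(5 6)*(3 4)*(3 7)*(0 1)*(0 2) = (0 1 2)(3 4 7)(5 6)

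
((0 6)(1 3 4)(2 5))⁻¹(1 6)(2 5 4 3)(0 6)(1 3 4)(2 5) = (0 3)(1 4 5 2)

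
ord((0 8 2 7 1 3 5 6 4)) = 9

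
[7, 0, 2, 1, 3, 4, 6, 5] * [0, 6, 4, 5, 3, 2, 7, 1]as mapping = [0→1, 1→0, 2→4, 3→6, 4→5, 5→3, 6→7, 7→2]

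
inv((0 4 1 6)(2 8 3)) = (0 6 1 4)(2 3 8)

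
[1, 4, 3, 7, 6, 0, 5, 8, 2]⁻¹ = [5, 0, 8, 2, 1, 6, 4, 3, 7]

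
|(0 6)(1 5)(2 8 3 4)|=4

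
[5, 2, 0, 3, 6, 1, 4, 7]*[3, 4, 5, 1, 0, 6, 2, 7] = [6, 5, 3, 1, 2, 4, 0, 7] 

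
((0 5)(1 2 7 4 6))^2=(1 7 6 2 4)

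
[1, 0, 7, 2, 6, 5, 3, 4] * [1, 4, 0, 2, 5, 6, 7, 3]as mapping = [0→4, 1→1, 2→3, 3→0, 4→7, 5→6, 6→2, 7→5]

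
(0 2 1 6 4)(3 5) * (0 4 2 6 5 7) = (0 6 2 1 5 3 7)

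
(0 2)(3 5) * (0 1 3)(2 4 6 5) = (0 4 6 5)(1 3 2)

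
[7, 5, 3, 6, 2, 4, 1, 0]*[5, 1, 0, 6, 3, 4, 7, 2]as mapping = [0→2, 1→4, 2→6, 3→7, 4→0, 5→3, 6→1, 7→5]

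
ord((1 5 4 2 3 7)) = 6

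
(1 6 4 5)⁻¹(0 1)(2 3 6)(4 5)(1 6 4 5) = (0 6)(1 5)(2 3 4)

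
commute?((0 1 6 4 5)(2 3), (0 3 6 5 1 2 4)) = no:(0 1 6 4 5)(2 3)*(0 3 6 5 1 2 4) = (0 2 6)(1 5 3 4), (0 3 6 5 1 2 4)*(0 1 6 4 5)(2 3) = (0 2 5 6)(1 3 4)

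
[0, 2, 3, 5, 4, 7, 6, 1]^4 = [0, 7, 1, 2, 4, 3, 6, 5]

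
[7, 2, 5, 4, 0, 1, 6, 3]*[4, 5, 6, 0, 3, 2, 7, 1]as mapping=[0→1, 1→6, 2→2, 3→3, 4→4, 5→5, 6→7, 7→0]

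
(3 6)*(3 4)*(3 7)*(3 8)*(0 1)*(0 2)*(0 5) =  (0 1 2 5)(3 6 4 7 8)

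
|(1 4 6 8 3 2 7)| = 7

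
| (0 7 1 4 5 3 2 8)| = 8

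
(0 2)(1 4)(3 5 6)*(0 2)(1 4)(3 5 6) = (3 6 5)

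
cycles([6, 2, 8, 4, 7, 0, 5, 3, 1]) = (0 6 5)(1 2 8)(3 4 7)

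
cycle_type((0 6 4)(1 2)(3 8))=2^2.3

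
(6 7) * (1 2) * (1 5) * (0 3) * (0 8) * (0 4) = (0 3 8 4)(1 2 5)(6 7)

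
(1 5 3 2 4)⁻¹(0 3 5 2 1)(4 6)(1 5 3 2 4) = (0 2 3 4 5)(1 6)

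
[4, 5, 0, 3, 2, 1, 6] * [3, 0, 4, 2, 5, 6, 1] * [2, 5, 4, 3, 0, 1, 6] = [1, 6, 3, 4, 0, 2, 5]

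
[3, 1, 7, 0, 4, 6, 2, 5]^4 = [0, 1, 2, 3, 4, 5, 6, 7]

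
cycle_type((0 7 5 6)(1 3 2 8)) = 4^2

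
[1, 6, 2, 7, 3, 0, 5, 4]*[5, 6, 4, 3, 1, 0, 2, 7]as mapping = [0→6, 1→2, 2→4, 3→7, 4→3, 5→5, 6→0, 7→1]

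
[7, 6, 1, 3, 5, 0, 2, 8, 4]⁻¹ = [5, 2, 6, 3, 8, 4, 1, 0, 7]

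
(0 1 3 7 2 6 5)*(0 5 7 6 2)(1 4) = (0 4 1 3 6 7)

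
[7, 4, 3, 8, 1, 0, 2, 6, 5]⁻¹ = [5, 4, 6, 2, 1, 8, 7, 0, 3]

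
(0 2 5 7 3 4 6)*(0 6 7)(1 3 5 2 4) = (0 4 7 5)(1 3)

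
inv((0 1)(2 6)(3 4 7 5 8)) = (0 1)(2 6)(3 8 5 7 4)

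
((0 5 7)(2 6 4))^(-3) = ()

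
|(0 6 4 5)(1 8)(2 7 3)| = 12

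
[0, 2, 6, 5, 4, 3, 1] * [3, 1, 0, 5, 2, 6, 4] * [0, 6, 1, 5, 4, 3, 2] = [5, 0, 4, 2, 1, 3, 6]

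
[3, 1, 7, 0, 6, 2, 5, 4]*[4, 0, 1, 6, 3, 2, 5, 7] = [6, 0, 7, 4, 5, 1, 2, 3] 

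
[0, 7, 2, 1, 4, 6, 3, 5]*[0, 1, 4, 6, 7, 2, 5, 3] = [0, 3, 4, 1, 7, 5, 6, 2]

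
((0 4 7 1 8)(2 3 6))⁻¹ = (0 8 1 7 4)(2 6 3)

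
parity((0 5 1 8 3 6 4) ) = even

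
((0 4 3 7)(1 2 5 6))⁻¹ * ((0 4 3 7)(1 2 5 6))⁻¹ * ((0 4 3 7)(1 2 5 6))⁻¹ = (0 4 3 7)(1 2 5 6)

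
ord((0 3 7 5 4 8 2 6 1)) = 9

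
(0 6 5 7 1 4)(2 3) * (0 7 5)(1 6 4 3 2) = (0 4 7 6)(1 3)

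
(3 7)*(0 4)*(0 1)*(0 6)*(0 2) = (0 4 1 6 2)(3 7)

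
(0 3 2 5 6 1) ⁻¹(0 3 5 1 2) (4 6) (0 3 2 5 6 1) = (0 5 3 2 6) (1 4) 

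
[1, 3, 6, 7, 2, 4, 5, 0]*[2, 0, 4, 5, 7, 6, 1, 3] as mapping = [0→0, 1→5, 2→1, 3→3, 4→4, 5→7, 6→6, 7→2] 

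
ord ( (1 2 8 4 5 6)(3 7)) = 6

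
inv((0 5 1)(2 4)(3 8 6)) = (0 1 5)(2 4)(3 6 8)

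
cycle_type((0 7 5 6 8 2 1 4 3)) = 9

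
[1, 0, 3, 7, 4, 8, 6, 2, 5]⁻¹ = [1, 0, 7, 2, 4, 8, 6, 3, 5]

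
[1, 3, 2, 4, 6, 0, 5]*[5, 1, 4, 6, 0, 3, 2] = [1, 6, 4, 0, 2, 5, 3]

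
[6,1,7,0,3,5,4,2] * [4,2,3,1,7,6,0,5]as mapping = [0→0,1→2,2→5,3→4,4→1,5→6,6→7,7→3]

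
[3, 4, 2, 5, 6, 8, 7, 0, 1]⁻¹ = [7, 8, 2, 0, 1, 3, 4, 6, 5]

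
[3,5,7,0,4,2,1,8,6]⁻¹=[3,6,5,0,4,1,8,2,7]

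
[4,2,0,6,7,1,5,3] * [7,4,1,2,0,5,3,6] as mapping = [0→0,1→1,2→7,3→3,4→6,5→4,6→5,7→2] 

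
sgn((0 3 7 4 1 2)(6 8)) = 1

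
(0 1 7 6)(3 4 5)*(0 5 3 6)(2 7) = (0 1 2 7)(3 4)(5 6)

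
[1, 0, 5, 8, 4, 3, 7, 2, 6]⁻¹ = [1, 0, 7, 5, 4, 2, 8, 6, 3]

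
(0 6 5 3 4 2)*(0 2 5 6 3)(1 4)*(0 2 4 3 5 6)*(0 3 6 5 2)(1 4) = (0 2 1 6 3 4 5)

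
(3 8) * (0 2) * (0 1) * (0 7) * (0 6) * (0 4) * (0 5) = (0 2 1 7 6 4 5)(3 8)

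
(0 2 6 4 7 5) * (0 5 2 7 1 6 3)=(0 7 2 3)(1 6 4)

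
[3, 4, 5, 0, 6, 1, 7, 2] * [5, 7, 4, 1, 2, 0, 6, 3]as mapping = [0→1, 1→2, 2→0, 3→5, 4→6, 5→7, 6→3, 7→4]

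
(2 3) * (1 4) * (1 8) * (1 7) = (1 4 8 7)(2 3)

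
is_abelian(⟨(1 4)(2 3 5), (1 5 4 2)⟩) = no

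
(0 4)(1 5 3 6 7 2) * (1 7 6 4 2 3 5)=(0 2 7 3 4)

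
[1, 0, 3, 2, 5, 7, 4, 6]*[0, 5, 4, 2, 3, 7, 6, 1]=[5, 0, 2, 4, 7, 1, 3, 6]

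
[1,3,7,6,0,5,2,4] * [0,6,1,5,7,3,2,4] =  [6,5,4,2,0,3,1,7]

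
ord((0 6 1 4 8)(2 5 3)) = 15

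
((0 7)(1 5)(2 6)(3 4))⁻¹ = (0 7)(1 5)(2 6)(3 4)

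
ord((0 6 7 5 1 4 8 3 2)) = 9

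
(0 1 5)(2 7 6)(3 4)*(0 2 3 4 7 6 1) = (1 5 2 6 3 7)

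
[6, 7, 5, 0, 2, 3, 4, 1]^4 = [5, 1, 6, 2, 0, 4, 3, 7]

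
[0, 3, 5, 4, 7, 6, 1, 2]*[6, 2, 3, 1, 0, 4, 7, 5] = [6, 1, 4, 0, 5, 7, 2, 3]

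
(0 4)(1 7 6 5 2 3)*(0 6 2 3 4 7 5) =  (0 7 2 4 6)(1 5 3)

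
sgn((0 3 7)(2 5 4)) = 1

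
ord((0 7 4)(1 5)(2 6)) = 6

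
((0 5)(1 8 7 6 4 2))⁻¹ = (0 5)(1 2 4 6 7 8)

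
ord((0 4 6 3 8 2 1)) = 7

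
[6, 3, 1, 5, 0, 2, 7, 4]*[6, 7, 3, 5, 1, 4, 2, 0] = [2, 5, 7, 4, 6, 3, 0, 1]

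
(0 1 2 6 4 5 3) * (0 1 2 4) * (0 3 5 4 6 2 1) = (0 1 6 3)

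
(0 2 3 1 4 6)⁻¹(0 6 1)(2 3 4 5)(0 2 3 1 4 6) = (0 4 2)(1 6 5 3)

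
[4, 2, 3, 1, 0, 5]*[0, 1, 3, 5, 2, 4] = [2, 3, 5, 1, 0, 4]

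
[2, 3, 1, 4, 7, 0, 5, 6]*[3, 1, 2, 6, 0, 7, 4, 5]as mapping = [0→2, 1→6, 2→1, 3→0, 4→5, 5→3, 6→7, 7→4]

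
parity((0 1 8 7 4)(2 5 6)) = even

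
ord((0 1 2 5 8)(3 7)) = 10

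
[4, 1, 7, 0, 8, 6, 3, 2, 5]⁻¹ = [3, 1, 7, 6, 0, 8, 5, 2, 4]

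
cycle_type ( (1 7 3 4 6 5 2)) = 7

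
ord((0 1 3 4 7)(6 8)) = 10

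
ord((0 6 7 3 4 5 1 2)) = 8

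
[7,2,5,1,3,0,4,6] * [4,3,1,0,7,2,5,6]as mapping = [0→6,1→1,2→2,3→3,4→0,5→4,6→7,7→5]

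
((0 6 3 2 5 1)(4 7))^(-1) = (0 1 5 2 3 6)(4 7)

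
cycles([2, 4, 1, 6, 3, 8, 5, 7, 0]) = (0 2 1 4 3 6 5 8)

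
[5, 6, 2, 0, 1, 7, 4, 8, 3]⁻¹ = [3, 4, 2, 8, 6, 0, 1, 5, 7]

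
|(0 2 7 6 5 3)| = 6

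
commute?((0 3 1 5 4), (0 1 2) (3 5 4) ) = no:(0 3 1 5 4) * (0 1 2) (3 5 4) = (0 5 3 2) (1 4), (0 1 2) (3 5 4) * (0 3 1 5 4) = (0 5) (1 2 3 4) 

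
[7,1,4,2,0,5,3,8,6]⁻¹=[4,1,3,6,2,5,8,0,7]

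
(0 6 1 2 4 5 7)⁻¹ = (0 7 5 4 2 1 6)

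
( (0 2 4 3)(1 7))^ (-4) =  ()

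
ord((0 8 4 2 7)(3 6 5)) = 15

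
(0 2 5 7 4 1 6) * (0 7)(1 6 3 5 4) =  (0 2 4 6 7 1 3 5)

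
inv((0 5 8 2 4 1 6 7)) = (0 7 6 1 4 2 8 5)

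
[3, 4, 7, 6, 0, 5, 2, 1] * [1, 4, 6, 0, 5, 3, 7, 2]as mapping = [0→0, 1→5, 2→2, 3→7, 4→1, 5→3, 6→6, 7→4]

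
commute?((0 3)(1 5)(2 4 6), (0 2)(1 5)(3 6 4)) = no:(0 3)(1 5)(2 4 6)*(0 2)(1 5)(3 6 4) = (0 6)(2 3), (0 2)(1 5)(3 6 4)*(0 3)(1 5)(2 4 6) = (0 4)(2 3)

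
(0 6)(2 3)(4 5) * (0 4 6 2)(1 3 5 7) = (0 2 5 6 4 7 1 3)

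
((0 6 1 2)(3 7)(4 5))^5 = (0 6 1 2)(3 7)(4 5)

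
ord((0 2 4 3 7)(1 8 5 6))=20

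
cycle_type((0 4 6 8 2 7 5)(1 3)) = 2.7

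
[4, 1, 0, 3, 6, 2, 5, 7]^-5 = [0, 1, 2, 3, 4, 5, 6, 7]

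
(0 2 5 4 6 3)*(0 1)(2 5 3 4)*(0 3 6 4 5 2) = (0 2 6 5)(1 3)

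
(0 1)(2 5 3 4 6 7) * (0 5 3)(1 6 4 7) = (0 6 1 5)(2 3 7)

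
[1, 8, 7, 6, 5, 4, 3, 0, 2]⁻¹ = [7, 0, 8, 6, 5, 4, 3, 2, 1]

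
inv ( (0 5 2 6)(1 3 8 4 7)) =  (0 6 2 5)(1 7 4 8 3)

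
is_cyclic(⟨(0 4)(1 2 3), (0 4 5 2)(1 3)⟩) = no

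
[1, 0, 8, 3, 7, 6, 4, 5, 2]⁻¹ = [1, 0, 8, 3, 6, 7, 5, 4, 2]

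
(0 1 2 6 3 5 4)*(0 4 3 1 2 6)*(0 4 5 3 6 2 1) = (0 1 2 4 5 6)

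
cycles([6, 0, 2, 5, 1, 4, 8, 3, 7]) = (0 6 8 7 3 5 4 1)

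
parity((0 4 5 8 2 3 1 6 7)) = even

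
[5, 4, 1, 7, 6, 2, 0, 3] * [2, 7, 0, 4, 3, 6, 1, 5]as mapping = [0→6, 1→3, 2→7, 3→5, 4→1, 5→0, 6→2, 7→4]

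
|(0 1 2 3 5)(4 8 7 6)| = 20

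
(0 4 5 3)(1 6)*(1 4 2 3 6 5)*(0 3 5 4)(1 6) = (0 2 5 1 4 6)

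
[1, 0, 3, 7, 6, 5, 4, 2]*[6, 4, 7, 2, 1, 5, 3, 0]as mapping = [0→4, 1→6, 2→2, 3→0, 4→3, 5→5, 6→1, 7→7]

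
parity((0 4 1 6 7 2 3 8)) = odd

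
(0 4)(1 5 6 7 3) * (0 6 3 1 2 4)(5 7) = (1 7)(2 4 6 5 3)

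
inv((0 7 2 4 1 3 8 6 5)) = (0 5 6 8 3 1 4 2 7)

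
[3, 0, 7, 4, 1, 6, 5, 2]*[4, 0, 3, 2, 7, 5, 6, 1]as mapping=[0→2, 1→4, 2→1, 3→7, 4→0, 5→6, 6→5, 7→3]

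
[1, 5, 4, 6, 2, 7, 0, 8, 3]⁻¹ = [6, 0, 4, 8, 2, 1, 3, 5, 7]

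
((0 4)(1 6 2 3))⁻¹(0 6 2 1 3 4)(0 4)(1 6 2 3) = (0 4 2 3 6 1)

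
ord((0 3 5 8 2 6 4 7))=8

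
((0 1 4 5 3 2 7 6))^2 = (0 4 3 7)(1 5 2 6)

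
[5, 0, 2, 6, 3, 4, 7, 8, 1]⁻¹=[1, 8, 2, 4, 5, 0, 3, 6, 7]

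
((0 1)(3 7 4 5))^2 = (3 4)(5 7)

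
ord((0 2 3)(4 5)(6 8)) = 6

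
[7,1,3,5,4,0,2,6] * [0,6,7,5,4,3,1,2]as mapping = [0→2,1→6,2→5,3→3,4→4,5→0,6→7,7→1]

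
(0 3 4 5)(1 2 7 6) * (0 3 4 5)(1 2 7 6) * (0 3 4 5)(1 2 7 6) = (0 5 4 3)(1 6 7 2)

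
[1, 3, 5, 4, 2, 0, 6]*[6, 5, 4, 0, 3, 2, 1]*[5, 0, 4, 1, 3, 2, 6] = [2, 5, 4, 1, 3, 6, 0]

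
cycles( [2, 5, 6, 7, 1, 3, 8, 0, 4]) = (0 2 6 8 4 1 5 3 7)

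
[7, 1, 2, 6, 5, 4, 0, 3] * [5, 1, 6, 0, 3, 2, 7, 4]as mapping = [0→4, 1→1, 2→6, 3→7, 4→2, 5→3, 6→5, 7→0]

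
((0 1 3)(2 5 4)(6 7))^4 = (0 1 3)(2 5 4)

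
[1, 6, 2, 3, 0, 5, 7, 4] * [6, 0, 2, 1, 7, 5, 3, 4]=[0, 3, 2, 1, 6, 5, 4, 7]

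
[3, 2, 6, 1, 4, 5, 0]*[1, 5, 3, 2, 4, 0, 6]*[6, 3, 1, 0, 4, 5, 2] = [1, 0, 2, 5, 4, 6, 3]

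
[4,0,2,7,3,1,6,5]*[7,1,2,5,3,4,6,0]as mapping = [0→3,1→7,2→2,3→0,4→5,5→1,6→6,7→4]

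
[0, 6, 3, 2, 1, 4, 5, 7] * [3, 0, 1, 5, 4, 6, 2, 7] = [3, 2, 5, 1, 0, 4, 6, 7]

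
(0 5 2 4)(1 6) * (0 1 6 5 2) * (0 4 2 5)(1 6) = (0 5 4 6 1)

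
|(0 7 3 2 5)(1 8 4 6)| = 20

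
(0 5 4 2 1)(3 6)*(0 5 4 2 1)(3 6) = (0 4 1 5 2)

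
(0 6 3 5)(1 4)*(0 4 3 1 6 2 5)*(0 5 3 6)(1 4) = (0 2 3 5 1 6 4)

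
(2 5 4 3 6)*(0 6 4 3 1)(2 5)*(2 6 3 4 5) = (0 3 5 4 1)(2 6)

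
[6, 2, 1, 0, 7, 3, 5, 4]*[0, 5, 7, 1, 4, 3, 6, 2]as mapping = [0→6, 1→7, 2→5, 3→0, 4→2, 5→1, 6→3, 7→4]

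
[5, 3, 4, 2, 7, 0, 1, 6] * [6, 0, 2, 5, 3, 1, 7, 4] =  [1, 5, 3, 2, 4, 6, 0, 7]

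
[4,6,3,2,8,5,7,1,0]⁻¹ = [8,7,3,2,0,5,1,6,4]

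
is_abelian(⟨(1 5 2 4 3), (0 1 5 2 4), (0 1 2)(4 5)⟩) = no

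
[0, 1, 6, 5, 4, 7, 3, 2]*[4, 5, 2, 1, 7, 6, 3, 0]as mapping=[0→4, 1→5, 2→3, 3→6, 4→7, 5→0, 6→1, 7→2]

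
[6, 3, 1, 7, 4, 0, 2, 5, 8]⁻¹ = [5, 2, 6, 1, 4, 7, 0, 3, 8]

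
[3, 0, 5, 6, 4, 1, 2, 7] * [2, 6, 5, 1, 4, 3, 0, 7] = [1, 2, 3, 0, 4, 6, 5, 7]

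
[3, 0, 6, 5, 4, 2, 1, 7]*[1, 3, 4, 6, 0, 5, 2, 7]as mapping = [0→6, 1→1, 2→2, 3→5, 4→0, 5→4, 6→3, 7→7]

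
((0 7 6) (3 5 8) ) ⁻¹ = (0 6 7) (3 8 5) 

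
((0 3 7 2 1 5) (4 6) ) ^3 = (0 2) (1 3) (4 6) (5 7) 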